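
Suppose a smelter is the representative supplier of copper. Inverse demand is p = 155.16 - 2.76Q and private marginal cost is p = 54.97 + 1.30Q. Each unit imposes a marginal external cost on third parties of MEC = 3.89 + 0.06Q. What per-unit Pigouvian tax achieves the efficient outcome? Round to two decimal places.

tax = 5.29 per unit

Social marginal cost = private MC + MEC = 58.86 + 1.36Q.
Set SMC = demand: 58.86 + 1.36Q = 155.16 - 2.76Q → Q* = 23.3738.
The Pigouvian tax equals MEC at Q*: 3.89 + 0.06×23.3738 = 5.2924.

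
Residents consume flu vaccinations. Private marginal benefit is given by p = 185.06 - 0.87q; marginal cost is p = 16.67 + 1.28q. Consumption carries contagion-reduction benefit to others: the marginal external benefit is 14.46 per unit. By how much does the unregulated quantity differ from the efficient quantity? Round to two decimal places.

Market equilibrium (private): 16.67 + 1.28q = 185.06 - 0.87q → q_m = 78.3209.
Social marginal benefit = demand + MEB = 199.52 - 0.87q.
Set SMB = MC: 199.52 - 0.87q = 16.67 + 1.28q → q* = 85.0465.
Gap = |78.3209 − 85.0465| = 6.7256.

6.73 units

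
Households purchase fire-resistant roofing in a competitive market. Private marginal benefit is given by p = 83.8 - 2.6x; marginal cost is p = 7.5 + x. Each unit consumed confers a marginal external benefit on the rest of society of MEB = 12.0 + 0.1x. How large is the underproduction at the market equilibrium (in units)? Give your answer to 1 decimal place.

Market equilibrium (private): 7.5 + x = 83.8 - 2.6x → x_m = 21.1944.
Social marginal benefit = demand + MEB = 95.8 - 2.5x.
Set SMB = MC: 95.8 - 2.5x = 7.5 + x → x* = 25.2286.
Gap = |21.1944 − 25.2286| = 4.0342.

4.0 units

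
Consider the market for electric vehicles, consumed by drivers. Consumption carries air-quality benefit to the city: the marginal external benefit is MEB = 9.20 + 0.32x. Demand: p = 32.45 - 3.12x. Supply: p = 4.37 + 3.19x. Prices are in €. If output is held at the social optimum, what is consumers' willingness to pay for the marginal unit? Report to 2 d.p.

Social marginal benefit = demand + MEB = 41.65 - 2.80x.
Set SMB = MC: 41.65 - 2.80x = 4.37 + 3.19x → x* = 6.2237.
Consumer price on the demand curve at x*: 32.45 − 3.12×6.2237 = 13.0321.

P = €13.03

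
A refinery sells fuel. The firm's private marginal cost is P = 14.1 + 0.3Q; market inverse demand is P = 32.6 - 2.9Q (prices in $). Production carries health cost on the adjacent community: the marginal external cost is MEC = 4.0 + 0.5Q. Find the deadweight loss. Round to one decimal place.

DWL = $6.4

Market equilibrium (private): 14.1 + 0.3Q = 32.6 - 2.9Q → Q_m = 5.7813.
Social marginal cost = private MC + MEC = 18.1 + 0.8Q.
Set SMC = demand: 18.1 + 0.8Q = 32.6 - 2.9Q → Q* = 3.9189.
Height of the DWL triangle at Q_m is SMC(Q_m) − demand(Q_m) = MEC(Q_m) = 6.8906.
DWL = ½ × 1.8624 × 6.8906 = 6.4165.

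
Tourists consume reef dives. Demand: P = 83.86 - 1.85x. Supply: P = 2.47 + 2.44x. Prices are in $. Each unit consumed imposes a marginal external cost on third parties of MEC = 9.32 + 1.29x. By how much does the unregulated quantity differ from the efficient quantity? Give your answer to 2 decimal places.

6.06 units

Market equilibrium (private): 2.47 + 2.44x = 83.86 - 1.85x → x_m = 18.9720.
Social marginal benefit = demand − MEC = 74.54 - 3.14x.
Set SMB = MC: 74.54 - 3.14x = 2.47 + 2.44x → x* = 12.9158.
Gap = |18.9720 − 12.9158| = 6.0562.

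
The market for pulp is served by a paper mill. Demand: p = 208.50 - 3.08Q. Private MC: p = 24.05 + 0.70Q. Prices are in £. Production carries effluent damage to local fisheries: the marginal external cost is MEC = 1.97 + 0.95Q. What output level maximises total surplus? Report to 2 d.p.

Social marginal cost = private MC + MEC = 26.02 + 1.65Q.
Set SMC = demand: 26.02 + 1.65Q = 208.50 - 3.08Q → Q* = 38.5793.

Q* = 38.58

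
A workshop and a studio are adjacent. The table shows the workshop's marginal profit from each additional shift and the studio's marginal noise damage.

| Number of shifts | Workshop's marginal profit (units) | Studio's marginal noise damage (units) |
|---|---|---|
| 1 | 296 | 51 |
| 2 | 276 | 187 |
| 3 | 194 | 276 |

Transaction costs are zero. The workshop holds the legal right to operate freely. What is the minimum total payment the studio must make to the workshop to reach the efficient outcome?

Left alone the workshop would choose level 3 (marginal profit stays positive).
Efficient level: k* = 2 (marginal profit ≥ marginal noise damage through 2).
The studio must at least cover the workshop's forgone profit from cutting 3→2: 194 = 194.

194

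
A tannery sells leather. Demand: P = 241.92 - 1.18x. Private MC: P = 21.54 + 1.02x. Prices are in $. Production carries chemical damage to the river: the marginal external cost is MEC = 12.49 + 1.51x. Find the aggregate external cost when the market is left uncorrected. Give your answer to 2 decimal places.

Market equilibrium (private): 21.54 + 1.02x = 241.92 - 1.18x → x_m = 100.1727.
Total external cost = ∫₀^{x_m} (12.49 + 1.51x) dx = 12.49×100.1727 + ½×1.51×100.1727² = 8827.2572.

$8827.26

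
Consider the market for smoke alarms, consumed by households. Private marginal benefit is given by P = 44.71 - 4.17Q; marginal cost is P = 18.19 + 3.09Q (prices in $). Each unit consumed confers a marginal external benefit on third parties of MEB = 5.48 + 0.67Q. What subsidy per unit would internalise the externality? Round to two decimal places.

subsidy = $8.73 per unit

Social marginal benefit = demand + MEB = 50.19 - 3.50Q.
Set SMB = MC: 50.19 - 3.50Q = 18.19 + 3.09Q → Q* = 4.8558.
The Pigouvian subsidy equals MEB at Q*: 5.48 + 0.67×4.8558 = 8.7334.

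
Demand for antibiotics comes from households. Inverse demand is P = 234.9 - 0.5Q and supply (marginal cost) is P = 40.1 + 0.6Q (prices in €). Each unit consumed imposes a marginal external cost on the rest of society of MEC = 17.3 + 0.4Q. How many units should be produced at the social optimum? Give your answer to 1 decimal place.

Social marginal benefit = demand − MEC = 217.6 - 0.9Q.
Set SMB = MC: 217.6 - 0.9Q = 40.1 + 0.6Q → Q* = 118.3333.

Q* = 118.3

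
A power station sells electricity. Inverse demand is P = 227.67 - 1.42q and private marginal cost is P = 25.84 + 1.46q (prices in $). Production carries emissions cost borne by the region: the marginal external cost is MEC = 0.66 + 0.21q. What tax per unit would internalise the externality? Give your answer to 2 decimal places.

Social marginal cost = private MC + MEC = 26.50 + 1.67q.
Set SMC = demand: 26.50 + 1.67q = 227.67 - 1.42q → q* = 65.1036.
The Pigouvian tax equals MEC at q*: 0.66 + 0.21×65.1036 = 14.3318.

tax = $14.33 per unit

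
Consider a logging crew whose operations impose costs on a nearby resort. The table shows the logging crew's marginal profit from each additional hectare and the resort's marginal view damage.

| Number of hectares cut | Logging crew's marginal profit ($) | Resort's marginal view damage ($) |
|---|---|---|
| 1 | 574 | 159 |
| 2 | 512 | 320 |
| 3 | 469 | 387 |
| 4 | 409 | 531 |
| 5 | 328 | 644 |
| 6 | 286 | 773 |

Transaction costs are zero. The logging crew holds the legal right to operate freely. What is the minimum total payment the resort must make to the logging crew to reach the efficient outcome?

$1023

Left alone the logging crew would choose level 6 (marginal profit stays positive).
Efficient level: k* = 3 (marginal profit ≥ marginal view damage through 3).
The resort must at least cover the logging crew's forgone profit from cutting 6→3: 409 + 328 + 286 = 1023.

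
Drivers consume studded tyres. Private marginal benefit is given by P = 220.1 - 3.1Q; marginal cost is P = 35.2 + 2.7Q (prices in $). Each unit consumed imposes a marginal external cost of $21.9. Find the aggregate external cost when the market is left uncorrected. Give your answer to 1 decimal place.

Market equilibrium (private): 35.2 + 2.7Q = 220.1 - 3.1Q → Q_m = 31.8793.
Total external cost = MEC × Q_m = 21.9 × 31.8793 = 698.1567.

$698.2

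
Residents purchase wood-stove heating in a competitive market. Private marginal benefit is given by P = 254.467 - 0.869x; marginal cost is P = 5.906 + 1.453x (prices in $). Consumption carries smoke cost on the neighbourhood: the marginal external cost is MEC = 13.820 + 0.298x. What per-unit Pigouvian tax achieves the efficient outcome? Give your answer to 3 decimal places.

Social marginal benefit = demand − MEC = 240.647 - 1.167x.
Set SMB = MC: 240.647 - 1.167x = 5.906 + 1.453x → x* = 89.5958.
The Pigouvian tax equals MEC at x*: 13.820 + 0.298×89.5958 = 40.5195.

tax = $40.520 per unit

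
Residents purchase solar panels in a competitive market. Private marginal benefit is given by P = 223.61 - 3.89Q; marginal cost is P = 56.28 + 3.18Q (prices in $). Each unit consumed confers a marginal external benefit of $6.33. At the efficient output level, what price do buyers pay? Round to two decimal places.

P = $128.06

Social marginal benefit = demand + MEB = 229.94 - 3.89Q.
Set SMB = MC: 229.94 - 3.89Q = 56.28 + 3.18Q → Q* = 24.5629.
Consumer price on the demand curve at Q*: 223.61 − 3.89×24.5629 = 128.0603.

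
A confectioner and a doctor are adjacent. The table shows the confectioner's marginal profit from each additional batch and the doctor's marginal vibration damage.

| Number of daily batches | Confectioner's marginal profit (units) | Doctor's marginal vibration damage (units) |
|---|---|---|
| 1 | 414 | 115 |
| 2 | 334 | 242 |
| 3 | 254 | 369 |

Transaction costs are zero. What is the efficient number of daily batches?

Bargaining reaches the level where marginal profit last exceeds marginal vibration damage.
That holds through level 2 (334 ≥ 242) but not at 3 (254 < 369).

2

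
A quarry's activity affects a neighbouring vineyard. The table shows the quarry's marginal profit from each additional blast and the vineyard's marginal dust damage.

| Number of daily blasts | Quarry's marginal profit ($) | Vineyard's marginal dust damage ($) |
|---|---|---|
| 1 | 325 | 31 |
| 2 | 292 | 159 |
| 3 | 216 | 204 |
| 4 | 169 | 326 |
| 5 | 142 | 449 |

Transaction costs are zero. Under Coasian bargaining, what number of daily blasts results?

3

Bargaining reaches the level where marginal profit last exceeds marginal dust damage.
That holds through level 3 (216 ≥ 204) but not at 4 (169 < 326).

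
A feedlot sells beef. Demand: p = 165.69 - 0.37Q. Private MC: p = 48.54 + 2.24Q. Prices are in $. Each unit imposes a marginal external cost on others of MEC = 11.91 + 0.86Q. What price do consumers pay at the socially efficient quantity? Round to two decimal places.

P = $154.47

Social marginal cost = private MC + MEC = 60.45 + 3.10Q.
Set SMC = demand: 60.45 + 3.10Q = 165.69 - 0.37Q → Q* = 30.3285.
Consumer price on the demand curve at Q*: 165.69 − 0.37×30.3285 = 154.4685.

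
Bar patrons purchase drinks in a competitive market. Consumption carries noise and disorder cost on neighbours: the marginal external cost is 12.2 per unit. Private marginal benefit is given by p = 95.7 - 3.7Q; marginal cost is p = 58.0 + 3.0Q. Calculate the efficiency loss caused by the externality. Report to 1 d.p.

DWL = 11.1

Market equilibrium (private): 58.0 + 3.0Q = 95.7 - 3.7Q → Q_m = 5.6269.
Social marginal benefit = demand − MEC = 83.5 - 3.7Q.
Set SMB = MC: 83.5 - 3.7Q = 58.0 + 3.0Q → Q* = 3.8060.
The welfare-loss triangle has base |Q_m − Q*| and height MEC(Q_m) (the vertical gap between SMB and MC is zero at Q* and MEC at Q_m).
DWL = ½ × 1.8209 × 12.2000 = 11.1075.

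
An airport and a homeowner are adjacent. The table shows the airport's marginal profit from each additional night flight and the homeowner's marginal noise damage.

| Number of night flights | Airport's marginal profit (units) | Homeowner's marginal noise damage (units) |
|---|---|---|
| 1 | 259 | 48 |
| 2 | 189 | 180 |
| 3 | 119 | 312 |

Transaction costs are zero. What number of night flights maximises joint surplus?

Bargaining reaches the level where marginal profit last exceeds marginal noise damage.
That holds through level 2 (189 ≥ 180) but not at 3 (119 < 312).

2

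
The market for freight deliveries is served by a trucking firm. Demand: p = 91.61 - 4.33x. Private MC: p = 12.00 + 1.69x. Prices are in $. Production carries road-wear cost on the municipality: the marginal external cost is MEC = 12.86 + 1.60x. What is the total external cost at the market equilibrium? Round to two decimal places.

Market equilibrium (private): 12.00 + 1.69x = 91.61 - 4.33x → x_m = 13.2243.
Total external cost = ∫₀^{x_m} (12.86 + 1.60x) dx = 12.86×13.2243 + ½×1.60×13.2243² = 309.9702.

$309.97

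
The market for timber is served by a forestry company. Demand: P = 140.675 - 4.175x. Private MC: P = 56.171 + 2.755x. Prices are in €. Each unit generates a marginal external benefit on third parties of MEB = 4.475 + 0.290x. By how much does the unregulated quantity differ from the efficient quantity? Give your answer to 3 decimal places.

Market equilibrium (private): 56.171 + 2.755x = 140.675 - 4.175x → x_m = 12.1939.
Social marginal cost = private MC − MEB = 51.696 + 2.465x.
Set SMC = demand: 51.696 + 2.465x = 140.675 - 4.175x → x* = 13.4005.
Gap = |12.1939 − 13.4005| = 1.2066.

1.207 units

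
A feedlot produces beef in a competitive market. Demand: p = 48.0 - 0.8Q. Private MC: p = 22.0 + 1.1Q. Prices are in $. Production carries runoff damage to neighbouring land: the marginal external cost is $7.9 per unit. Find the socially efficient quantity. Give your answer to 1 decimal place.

Q* = 9.5

Social marginal cost = private MC + MEC = 29.9 + 1.1Q.
Set SMC = demand: 29.9 + 1.1Q = 48.0 - 0.8Q → Q* = 9.5263.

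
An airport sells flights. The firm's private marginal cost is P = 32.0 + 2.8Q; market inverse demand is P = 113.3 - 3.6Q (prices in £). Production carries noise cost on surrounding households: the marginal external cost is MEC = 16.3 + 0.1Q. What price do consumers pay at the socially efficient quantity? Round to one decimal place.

Social marginal cost = private MC + MEC = 48.3 + 2.9Q.
Set SMC = demand: 48.3 + 2.9Q = 113.3 - 3.6Q → Q* = 10.0000.
Consumer price on the demand curve at Q*: 113.3 − 3.6×10.0000 = 77.3000.

P = £77.3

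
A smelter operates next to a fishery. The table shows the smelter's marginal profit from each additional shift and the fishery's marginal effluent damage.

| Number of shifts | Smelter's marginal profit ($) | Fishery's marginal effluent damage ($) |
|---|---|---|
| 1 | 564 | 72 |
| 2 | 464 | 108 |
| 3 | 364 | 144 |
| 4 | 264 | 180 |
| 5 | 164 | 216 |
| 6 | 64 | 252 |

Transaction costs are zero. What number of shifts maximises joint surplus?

Bargaining reaches the level where marginal profit last exceeds marginal effluent damage.
That holds through level 4 (264 ≥ 180) but not at 5 (164 < 216).

4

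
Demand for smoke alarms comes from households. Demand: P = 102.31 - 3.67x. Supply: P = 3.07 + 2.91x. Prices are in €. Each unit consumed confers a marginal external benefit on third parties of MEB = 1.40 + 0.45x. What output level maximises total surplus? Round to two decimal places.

x* = 16.42

Social marginal benefit = demand + MEB = 103.71 - 3.22x.
Set SMB = MC: 103.71 - 3.22x = 3.07 + 2.91x → x* = 16.4176.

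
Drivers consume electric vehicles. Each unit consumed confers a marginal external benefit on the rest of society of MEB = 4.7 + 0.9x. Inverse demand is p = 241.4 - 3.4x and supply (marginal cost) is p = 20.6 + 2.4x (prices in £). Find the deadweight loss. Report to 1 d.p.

Market equilibrium (private): 20.6 + 2.4x = 241.4 - 3.4x → x_m = 38.0690.
Social marginal benefit = demand + MEB = 246.1 - 2.5x.
Set SMB = MC: 246.1 - 2.5x = 20.6 + 2.4x → x* = 46.0204.
Between x* and x_m the wedge SMB − MC runs linearly from 0 to MEB(x_m), so the loss is a triangle.
DWL = ½ × 7.9514 × 38.9621 = 154.9016.

DWL = £154.9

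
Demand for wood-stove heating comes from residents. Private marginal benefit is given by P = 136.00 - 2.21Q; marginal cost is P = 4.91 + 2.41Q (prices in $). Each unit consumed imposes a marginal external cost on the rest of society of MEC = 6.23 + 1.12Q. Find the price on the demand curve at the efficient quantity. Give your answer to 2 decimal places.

P = $87.93

Social marginal benefit = demand − MEC = 129.77 - 3.33Q.
Set SMB = MC: 129.77 - 3.33Q = 4.91 + 2.41Q → Q* = 21.7526.
Consumer price on the demand curve at Q*: 136.00 − 2.21×21.7526 = 87.9268.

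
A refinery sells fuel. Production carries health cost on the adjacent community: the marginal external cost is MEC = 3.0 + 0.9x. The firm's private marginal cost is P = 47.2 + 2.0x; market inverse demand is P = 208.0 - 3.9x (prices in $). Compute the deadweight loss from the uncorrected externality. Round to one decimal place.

DWL = $55.7

Market equilibrium (private): 47.2 + 2.0x = 208.0 - 3.9x → x_m = 27.2542.
Social marginal cost = private MC + MEC = 50.2 + 2.9x.
Set SMC = demand: 50.2 + 2.9x = 208.0 - 3.9x → x* = 23.2059.
Height of the DWL triangle at x_m is SMC(x_m) − demand(x_m) = MEC(x_m) = 27.5288.
DWL = ½ × 4.0483 × 27.5288 = 55.7224.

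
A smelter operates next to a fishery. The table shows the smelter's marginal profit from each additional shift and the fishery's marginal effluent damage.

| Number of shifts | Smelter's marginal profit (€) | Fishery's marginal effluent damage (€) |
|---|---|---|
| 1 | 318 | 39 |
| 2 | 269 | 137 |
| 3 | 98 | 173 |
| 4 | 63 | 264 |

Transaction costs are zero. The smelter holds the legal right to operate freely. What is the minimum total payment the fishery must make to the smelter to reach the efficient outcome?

Left alone the smelter would choose level 4 (marginal profit stays positive).
Efficient level: k* = 2 (marginal profit ≥ marginal effluent damage through 2).
The fishery must at least cover the smelter's forgone profit from cutting 4→2: 98 + 63 = 161.

€161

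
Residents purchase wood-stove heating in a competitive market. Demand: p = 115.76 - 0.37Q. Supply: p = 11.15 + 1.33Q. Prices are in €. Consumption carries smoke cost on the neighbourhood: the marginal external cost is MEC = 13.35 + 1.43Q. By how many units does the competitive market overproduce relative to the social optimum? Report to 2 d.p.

Market equilibrium (private): 11.15 + 1.33Q = 115.76 - 0.37Q → Q_m = 61.5353.
Social marginal benefit = demand − MEC = 102.41 - 1.80Q.
Set SMB = MC: 102.41 - 1.80Q = 11.15 + 1.33Q → Q* = 29.1565.
Gap = |61.5353 − 29.1565| = 32.3788.

32.38 units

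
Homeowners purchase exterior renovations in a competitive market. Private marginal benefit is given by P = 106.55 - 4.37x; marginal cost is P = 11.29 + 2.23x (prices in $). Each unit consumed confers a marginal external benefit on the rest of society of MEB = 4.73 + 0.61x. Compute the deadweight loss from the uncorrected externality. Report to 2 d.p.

DWL = $15.29

Market equilibrium (private): 11.29 + 2.23x = 106.55 - 4.37x → x_m = 14.4333.
Social marginal benefit = demand + MEB = 111.28 - 3.76x.
Set SMB = MC: 111.28 - 3.76x = 11.29 + 2.23x → x* = 16.6928.
Between x* and x_m the wedge SMB − MC runs linearly from 0 to MEB(x_m), so the loss is a triangle.
DWL = ½ × 2.2595 × 13.5343 = 15.2904.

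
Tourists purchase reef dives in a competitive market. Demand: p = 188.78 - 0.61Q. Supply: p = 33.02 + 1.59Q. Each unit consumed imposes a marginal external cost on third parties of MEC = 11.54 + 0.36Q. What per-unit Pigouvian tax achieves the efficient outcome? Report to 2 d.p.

tax = 31.82 per unit

Social marginal benefit = demand − MEC = 177.24 - 0.97Q.
Set SMB = MC: 177.24 - 0.97Q = 33.02 + 1.59Q → Q* = 56.3359.
The Pigouvian tax equals MEC at Q*: 11.54 + 0.36×56.3359 = 31.8209.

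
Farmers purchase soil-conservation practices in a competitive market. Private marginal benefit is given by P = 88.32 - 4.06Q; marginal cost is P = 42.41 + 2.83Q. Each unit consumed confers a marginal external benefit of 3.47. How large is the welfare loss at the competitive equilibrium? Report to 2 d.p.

DWL = 0.87

Market equilibrium (private): 42.41 + 2.83Q = 88.32 - 4.06Q → Q_m = 6.6633.
Social marginal benefit = demand + MEB = 91.79 - 4.06Q.
Set SMB = MC: 91.79 - 4.06Q = 42.41 + 2.83Q → Q* = 7.1669.
The welfare-loss triangle has base |Q_m − Q*| and height MEB(Q_m) (the vertical gap between SMB and MC is zero at Q* and MEB at Q_m).
DWL = ½ × 0.5036 × 3.4700 = 0.8737.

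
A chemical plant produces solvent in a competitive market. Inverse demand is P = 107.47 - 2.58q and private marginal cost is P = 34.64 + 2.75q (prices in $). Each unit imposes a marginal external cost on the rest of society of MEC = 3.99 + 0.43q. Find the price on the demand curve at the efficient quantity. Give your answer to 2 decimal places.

P = $76.64

Social marginal cost = private MC + MEC = 38.63 + 3.18q.
Set SMC = demand: 38.63 + 3.18q = 107.47 - 2.58q → q* = 11.9514.
Consumer price on the demand curve at q*: 107.47 − 2.58×11.9514 = 76.6354.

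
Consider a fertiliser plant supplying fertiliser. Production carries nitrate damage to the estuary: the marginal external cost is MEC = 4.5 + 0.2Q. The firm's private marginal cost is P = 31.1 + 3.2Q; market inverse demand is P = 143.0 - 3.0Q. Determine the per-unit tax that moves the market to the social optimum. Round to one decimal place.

Social marginal cost = private MC + MEC = 35.6 + 3.4Q.
Set SMC = demand: 35.6 + 3.4Q = 143.0 - 3.0Q → Q* = 16.7813.
The Pigouvian tax equals MEC at Q*: 4.5 + 0.2×16.7813 = 7.8563.

tax = 7.9 per unit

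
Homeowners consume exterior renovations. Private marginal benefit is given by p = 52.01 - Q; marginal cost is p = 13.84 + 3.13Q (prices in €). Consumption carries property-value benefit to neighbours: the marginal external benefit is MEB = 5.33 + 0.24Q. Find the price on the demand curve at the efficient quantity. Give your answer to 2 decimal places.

Social marginal benefit = demand + MEB = 57.34 - 0.76Q.
Set SMB = MC: 57.34 - 0.76Q = 13.84 + 3.13Q → Q* = 11.1825.
Consumer price on the demand curve at Q*: 52.01 − 1.00×11.1825 = 40.8275.

P = €40.83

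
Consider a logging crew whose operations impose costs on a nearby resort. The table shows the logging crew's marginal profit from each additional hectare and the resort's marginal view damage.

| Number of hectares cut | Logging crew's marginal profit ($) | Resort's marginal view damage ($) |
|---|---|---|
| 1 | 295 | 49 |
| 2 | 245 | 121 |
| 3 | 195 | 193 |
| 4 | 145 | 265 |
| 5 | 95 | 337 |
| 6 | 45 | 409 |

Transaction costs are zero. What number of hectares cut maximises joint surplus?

3

Bargaining reaches the level where marginal profit last exceeds marginal view damage.
That holds through level 3 (195 ≥ 193) but not at 4 (145 < 265).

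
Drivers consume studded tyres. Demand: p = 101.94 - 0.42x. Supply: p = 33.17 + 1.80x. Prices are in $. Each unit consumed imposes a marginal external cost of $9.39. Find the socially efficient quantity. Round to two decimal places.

Social marginal benefit = demand − MEC = 92.55 - 0.42x.
Set SMB = MC: 92.55 - 0.42x = 33.17 + 1.80x → x* = 26.7477.

x* = 26.75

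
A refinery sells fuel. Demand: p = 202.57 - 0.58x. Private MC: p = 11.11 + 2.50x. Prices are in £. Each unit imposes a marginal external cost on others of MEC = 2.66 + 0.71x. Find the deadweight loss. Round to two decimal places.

Market equilibrium (private): 11.11 + 2.50x = 202.57 - 0.58x → x_m = 62.1623.
Social marginal cost = private MC + MEC = 13.77 + 3.21x.
Set SMC = demand: 13.77 + 3.21x = 202.57 - 0.58x → x* = 49.8153.
The welfare-loss triangle has base |x_m − x*| and height MEC(x_m) (the vertical gap between SMC and demand is zero at x* and MEC at x_m).
DWL = ½ × 12.3470 × 46.7953 = 288.8908.

DWL = £288.89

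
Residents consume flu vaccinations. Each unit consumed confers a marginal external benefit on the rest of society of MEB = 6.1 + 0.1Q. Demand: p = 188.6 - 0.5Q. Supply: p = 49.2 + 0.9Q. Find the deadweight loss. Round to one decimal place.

DWL = 99.2

Market equilibrium (private): 49.2 + 0.9Q = 188.6 - 0.5Q → Q_m = 99.5714.
Social marginal benefit = demand + MEB = 194.7 - 0.4Q.
Set SMB = MC: 194.7 - 0.4Q = 49.2 + 0.9Q → Q* = 111.9231.
The welfare-loss triangle has base |Q_m − Q*| and height MEB(Q_m) (the vertical gap between SMB and MC is zero at Q* and MEB at Q_m).
DWL = ½ × 12.3517 × 16.0571 = 99.1662.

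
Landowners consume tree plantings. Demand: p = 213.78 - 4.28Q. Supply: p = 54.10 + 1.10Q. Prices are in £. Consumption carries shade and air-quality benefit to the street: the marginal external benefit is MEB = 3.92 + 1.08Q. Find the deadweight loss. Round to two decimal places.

DWL = £150.49

Market equilibrium (private): 54.10 + 1.10Q = 213.78 - 4.28Q → Q_m = 29.6803.
Social marginal benefit = demand + MEB = 217.70 - 3.20Q.
Set SMB = MC: 217.70 - 3.20Q = 54.10 + 1.10Q → Q* = 38.0465.
Height of the DWL triangle at Q_m is SMB(Q_m) − MC(Q_m) = MEB(Q_m) = 35.9747.
DWL = ½ × 8.3662 × 35.9747 = 150.4858.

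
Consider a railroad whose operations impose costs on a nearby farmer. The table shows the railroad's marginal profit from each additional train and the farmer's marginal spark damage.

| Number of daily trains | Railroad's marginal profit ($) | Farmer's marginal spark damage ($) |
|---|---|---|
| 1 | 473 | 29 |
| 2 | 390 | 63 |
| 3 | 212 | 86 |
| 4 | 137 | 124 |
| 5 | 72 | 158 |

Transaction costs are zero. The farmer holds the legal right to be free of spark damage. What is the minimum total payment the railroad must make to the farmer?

$302

Efficient level: marginal profit ≥ marginal spark damage through level 4, so k* = 4.
With the farmer holding the right, the railroad must at least compensate total damage at k*: 29 + 63 + 86 + 124 = 302.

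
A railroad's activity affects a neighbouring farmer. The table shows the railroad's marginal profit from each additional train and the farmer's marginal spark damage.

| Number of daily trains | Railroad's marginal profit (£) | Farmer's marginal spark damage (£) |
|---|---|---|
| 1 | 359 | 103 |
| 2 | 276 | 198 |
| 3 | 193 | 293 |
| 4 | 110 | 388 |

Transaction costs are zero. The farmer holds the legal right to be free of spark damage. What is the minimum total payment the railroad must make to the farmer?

£301

Efficient level: marginal profit ≥ marginal spark damage through level 2, so k* = 2.
With the farmer holding the right, the railroad must at least compensate total damage at k*: 103 + 198 = 301.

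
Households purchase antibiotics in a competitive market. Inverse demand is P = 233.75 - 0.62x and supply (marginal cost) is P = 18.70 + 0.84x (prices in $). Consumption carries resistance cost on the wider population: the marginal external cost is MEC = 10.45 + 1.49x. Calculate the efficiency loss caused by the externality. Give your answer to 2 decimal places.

DWL = $8959.77

Market equilibrium (private): 18.70 + 0.84x = 233.75 - 0.62x → x_m = 147.2945.
Social marginal benefit = demand − MEC = 223.30 - 2.11x.
Set SMB = MC: 223.30 - 2.11x = 18.70 + 0.84x → x* = 69.3559.
Height of the DWL triangle at x_m is MC(x_m) − SMB(x_m) = MEC(x_m) = 229.9188.
DWL = ½ × 77.9386 × 229.9188 = 8959.7747.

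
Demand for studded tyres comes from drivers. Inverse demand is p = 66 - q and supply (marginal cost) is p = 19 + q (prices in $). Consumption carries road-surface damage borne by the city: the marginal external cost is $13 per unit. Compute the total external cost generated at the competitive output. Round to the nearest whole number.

$306

Market equilibrium (private): 19 + q = 66 - q → q_m = 23.5000.
Total external cost = MEC × q_m = 13 × 23.5000 = 305.5000.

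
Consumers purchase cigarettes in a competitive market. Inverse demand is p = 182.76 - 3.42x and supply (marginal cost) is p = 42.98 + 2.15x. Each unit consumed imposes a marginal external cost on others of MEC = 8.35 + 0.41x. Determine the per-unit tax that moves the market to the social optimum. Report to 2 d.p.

Social marginal benefit = demand − MEC = 174.41 - 3.83x.
Set SMB = MC: 174.41 - 3.83x = 42.98 + 2.15x → x* = 21.9783.
The Pigouvian tax equals MEC at x*: 8.35 + 0.41×21.9783 = 17.3611.

tax = 17.36 per unit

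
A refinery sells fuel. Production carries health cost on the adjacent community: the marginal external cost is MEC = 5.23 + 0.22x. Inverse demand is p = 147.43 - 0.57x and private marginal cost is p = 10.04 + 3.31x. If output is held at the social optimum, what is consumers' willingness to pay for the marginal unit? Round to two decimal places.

P = 129.06

Social marginal cost = private MC + MEC = 15.27 + 3.53x.
Set SMC = demand: 15.27 + 3.53x = 147.43 - 0.57x → x* = 32.2341.
Consumer price on the demand curve at x*: 147.43 − 0.57×32.2341 = 129.0566.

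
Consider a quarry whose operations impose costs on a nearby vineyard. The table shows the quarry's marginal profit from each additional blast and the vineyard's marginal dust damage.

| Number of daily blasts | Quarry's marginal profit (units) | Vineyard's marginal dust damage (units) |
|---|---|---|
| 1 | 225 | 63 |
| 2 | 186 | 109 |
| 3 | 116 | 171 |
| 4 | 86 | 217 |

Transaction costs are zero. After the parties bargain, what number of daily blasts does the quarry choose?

2

Bargaining reaches the level where marginal profit last exceeds marginal dust damage.
That holds through level 2 (186 ≥ 109) but not at 3 (116 < 171).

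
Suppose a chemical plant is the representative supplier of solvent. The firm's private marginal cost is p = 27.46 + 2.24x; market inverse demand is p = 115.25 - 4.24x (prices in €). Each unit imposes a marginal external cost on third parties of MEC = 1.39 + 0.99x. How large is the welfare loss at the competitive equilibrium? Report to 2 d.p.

DWL = €14.67

Market equilibrium (private): 27.46 + 2.24x = 115.25 - 4.24x → x_m = 13.5478.
Social marginal cost = private MC + MEC = 28.85 + 3.23x.
Set SMC = demand: 28.85 + 3.23x = 115.25 - 4.24x → x* = 11.5663.
Between x* and x_m the wedge SMC − demand runs linearly from 0 to MEC(x_m), so the loss is a triangle.
DWL = ½ × 1.9815 × 14.8024 = 14.6655.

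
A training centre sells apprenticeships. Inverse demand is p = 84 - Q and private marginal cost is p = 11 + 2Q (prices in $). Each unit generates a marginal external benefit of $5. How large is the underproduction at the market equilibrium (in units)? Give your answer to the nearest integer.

Market equilibrium (private): 11 + 2Q = 84 - Q → Q_m = 24.3333.
Social marginal cost = private MC − MEB = 6 + 2Q.
Set SMC = demand: 6 + 2Q = 84 - Q → Q* = 26.0000.
Gap = |24.3333 − 26.0000| = 1.6667.

2 units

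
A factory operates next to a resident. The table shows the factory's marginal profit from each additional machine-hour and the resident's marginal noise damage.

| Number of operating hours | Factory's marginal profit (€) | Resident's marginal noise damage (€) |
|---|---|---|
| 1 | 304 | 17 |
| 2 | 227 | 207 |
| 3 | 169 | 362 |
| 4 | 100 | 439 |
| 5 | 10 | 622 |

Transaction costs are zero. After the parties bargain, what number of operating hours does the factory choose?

2

Bargaining reaches the level where marginal profit last exceeds marginal noise damage.
That holds through level 2 (227 ≥ 207) but not at 3 (169 < 362).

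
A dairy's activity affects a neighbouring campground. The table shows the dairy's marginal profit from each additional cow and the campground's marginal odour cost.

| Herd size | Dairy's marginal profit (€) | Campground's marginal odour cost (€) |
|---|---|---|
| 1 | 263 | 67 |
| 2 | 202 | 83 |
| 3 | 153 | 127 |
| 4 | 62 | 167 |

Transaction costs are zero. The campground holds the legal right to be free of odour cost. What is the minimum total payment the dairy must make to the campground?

Efficient level: marginal profit ≥ marginal odour cost through level 3, so k* = 3.
With the campground holding the right, the dairy must at least compensate total damage at k*: 67 + 83 + 127 = 277.

€277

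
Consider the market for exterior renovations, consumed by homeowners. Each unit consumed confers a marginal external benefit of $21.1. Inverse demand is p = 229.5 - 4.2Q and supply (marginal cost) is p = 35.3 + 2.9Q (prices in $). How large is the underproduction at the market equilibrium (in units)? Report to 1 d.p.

3.0 units

Market equilibrium (private): 35.3 + 2.9Q = 229.5 - 4.2Q → Q_m = 27.3521.
Social marginal benefit = demand + MEB = 250.6 - 4.2Q.
Set SMB = MC: 250.6 - 4.2Q = 35.3 + 2.9Q → Q* = 30.3239.
Gap = |27.3521 − 30.3239| = 2.9718.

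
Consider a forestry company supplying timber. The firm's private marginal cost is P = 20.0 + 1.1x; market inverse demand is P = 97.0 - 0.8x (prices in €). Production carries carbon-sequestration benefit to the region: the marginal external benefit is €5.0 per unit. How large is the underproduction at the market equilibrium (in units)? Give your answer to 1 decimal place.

2.6 units

Market equilibrium (private): 20.0 + 1.1x = 97.0 - 0.8x → x_m = 40.5263.
Social marginal cost = private MC − MEB = 15.0 + 1.1x.
Set SMC = demand: 15.0 + 1.1x = 97.0 - 0.8x → x* = 43.1579.
Gap = |40.5263 − 43.1579| = 2.6316.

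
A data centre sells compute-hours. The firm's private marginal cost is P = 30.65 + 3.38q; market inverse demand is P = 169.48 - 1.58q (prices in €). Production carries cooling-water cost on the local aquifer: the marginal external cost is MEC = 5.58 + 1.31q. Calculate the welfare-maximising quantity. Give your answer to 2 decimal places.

q* = 21.25

Social marginal cost = private MC + MEC = 36.23 + 4.69q.
Set SMC = demand: 36.23 + 4.69q = 169.48 - 1.58q → q* = 21.2520.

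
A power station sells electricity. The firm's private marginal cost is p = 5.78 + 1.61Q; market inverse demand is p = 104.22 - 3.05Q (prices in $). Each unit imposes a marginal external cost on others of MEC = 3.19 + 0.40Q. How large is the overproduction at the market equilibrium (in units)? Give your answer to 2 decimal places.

2.30 units

Market equilibrium (private): 5.78 + 1.61Q = 104.22 - 3.05Q → Q_m = 21.1245.
Social marginal cost = private MC + MEC = 8.97 + 2.01Q.
Set SMC = demand: 8.97 + 2.01Q = 104.22 - 3.05Q → Q* = 18.8241.
Gap = |21.1245 − 18.8241| = 2.3004.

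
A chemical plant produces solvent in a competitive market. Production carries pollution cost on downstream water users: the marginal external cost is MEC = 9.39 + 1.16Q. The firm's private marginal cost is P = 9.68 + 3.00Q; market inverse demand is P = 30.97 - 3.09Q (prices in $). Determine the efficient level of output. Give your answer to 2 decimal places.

Q* = 1.64

Social marginal cost = private MC + MEC = 19.07 + 4.16Q.
Set SMC = demand: 19.07 + 4.16Q = 30.97 - 3.09Q → Q* = 1.6414.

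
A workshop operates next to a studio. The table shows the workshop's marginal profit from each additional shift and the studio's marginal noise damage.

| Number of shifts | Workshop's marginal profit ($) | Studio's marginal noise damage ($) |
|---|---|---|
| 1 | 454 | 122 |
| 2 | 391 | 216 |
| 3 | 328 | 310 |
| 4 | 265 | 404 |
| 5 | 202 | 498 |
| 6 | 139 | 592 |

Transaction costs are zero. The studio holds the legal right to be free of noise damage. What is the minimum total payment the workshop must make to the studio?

Efficient level: marginal profit ≥ marginal noise damage through level 3, so k* = 3.
With the studio holding the right, the workshop must at least compensate total damage at k*: 122 + 216 + 310 = 648.

$648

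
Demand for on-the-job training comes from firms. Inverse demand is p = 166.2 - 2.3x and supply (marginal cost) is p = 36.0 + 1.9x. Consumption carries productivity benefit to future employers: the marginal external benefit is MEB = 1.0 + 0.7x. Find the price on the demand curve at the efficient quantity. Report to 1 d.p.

Social marginal benefit = demand + MEB = 167.2 - 1.6x.
Set SMB = MC: 167.2 - 1.6x = 36.0 + 1.9x → x* = 37.4857.
Consumer price on the demand curve at x*: 166.2 − 2.3×37.4857 = 79.9829.

P = 80.0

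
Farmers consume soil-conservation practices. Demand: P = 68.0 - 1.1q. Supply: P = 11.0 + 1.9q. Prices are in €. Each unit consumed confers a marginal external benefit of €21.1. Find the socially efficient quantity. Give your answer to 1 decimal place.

Social marginal benefit = demand + MEB = 89.1 - 1.1q.
Set SMB = MC: 89.1 - 1.1q = 11.0 + 1.9q → q* = 26.0333.

q* = 26.0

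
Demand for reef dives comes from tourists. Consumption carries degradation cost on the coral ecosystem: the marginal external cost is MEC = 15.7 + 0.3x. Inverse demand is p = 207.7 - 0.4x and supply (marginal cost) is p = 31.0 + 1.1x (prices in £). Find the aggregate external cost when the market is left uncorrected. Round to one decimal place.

Market equilibrium (private): 31.0 + 1.1x = 207.7 - 0.4x → x_m = 117.8000.
Total external cost = ∫₀^{x_m} (15.7 + 0.3x) dx = 15.7×117.8000 + ½×0.3×117.8000² = 3930.9860.

£3931.0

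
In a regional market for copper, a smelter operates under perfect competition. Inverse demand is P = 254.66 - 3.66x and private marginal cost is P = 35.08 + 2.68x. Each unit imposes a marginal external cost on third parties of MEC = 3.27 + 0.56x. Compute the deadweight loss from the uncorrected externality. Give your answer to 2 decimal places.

DWL = 37.23

Market equilibrium (private): 35.08 + 2.68x = 254.66 - 3.66x → x_m = 34.6341.
Social marginal cost = private MC + MEC = 38.35 + 3.24x.
Set SMC = demand: 38.35 + 3.24x = 254.66 - 3.66x → x* = 31.3493.
The loss is the area between SMC and demand from x* to x_m; with linear curves that's a triangle of height MEC(x_m).
DWL = ½ × 3.2848 × 22.6651 = 37.2252.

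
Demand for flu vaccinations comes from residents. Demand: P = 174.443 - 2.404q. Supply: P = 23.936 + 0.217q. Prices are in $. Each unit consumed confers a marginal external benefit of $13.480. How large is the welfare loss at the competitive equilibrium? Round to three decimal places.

Market equilibrium (private): 23.936 + 0.217q = 174.443 - 2.404q → q_m = 57.4235.
Social marginal benefit = demand + MEB = 187.923 - 2.404q.
Set SMB = MC: 187.923 - 2.404q = 23.936 + 0.217q → q* = 62.5666.
The welfare-loss triangle has base |q_m − q*| and height MEB(q_m) (the vertical gap between SMB and MC is zero at q* and MEB at q_m).
DWL = ½ × 5.1431 × 13.4800 = 34.6645.

DWL = $34.664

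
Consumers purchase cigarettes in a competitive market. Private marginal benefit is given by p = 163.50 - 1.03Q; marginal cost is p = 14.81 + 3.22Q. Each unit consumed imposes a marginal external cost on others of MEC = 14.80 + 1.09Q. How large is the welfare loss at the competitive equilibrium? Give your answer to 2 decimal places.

DWL = 262.37

Market equilibrium (private): 14.81 + 3.22Q = 163.50 - 1.03Q → Q_m = 34.9859.
Social marginal benefit = demand − MEC = 148.70 - 2.12Q.
Set SMB = MC: 148.70 - 2.12Q = 14.81 + 3.22Q → Q* = 25.0730.
The welfare-loss triangle has base |Q_m − Q*| and height MEC(Q_m) (the vertical gap between SMB and MC is zero at Q* and MEC at Q_m).
DWL = ½ × 9.9129 × 52.9346 = 262.3677.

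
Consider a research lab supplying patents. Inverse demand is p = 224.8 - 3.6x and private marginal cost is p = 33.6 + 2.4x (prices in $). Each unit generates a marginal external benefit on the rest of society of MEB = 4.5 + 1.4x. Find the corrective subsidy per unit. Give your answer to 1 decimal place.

Social marginal cost = private MC − MEB = 29.1 + x.
Set SMC = demand: 29.1 + x = 224.8 - 3.6x → x* = 42.5435.
The Pigouvian subsidy equals MEB at x*: 4.5 + 1.4×42.5435 = 64.0609.

subsidy = $64.1 per unit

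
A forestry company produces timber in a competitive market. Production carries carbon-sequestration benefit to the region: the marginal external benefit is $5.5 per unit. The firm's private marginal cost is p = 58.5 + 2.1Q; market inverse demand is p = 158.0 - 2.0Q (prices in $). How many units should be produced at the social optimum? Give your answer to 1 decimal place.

Q* = 25.6

Social marginal cost = private MC − MEB = 53.0 + 2.1Q.
Set SMC = demand: 53.0 + 2.1Q = 158.0 - 2.0Q → Q* = 25.6098.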